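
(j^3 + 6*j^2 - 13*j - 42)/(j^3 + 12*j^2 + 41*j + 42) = (j - 3)/(j + 3)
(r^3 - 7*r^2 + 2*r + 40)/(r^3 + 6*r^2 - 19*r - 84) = (r^2 - 3*r - 10)/(r^2 + 10*r + 21)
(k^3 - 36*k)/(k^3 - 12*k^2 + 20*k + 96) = k*(k + 6)/(k^2 - 6*k - 16)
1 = 1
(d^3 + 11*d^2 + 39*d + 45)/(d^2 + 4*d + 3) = (d^2 + 8*d + 15)/(d + 1)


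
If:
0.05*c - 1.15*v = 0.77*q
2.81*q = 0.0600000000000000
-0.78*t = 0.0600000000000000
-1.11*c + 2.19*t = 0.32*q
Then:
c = -0.16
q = 0.02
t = -0.08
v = -0.02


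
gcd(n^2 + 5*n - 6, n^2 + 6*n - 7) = n - 1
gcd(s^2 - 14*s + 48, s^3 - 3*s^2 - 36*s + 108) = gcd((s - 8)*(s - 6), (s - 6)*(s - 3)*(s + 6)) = s - 6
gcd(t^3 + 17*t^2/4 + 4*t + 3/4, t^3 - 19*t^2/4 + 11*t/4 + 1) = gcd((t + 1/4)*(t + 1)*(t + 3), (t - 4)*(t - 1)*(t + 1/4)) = t + 1/4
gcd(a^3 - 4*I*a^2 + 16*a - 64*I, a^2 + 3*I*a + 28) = a - 4*I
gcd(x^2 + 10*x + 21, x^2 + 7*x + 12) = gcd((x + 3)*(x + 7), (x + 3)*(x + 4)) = x + 3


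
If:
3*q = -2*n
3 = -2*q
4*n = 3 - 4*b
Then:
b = -3/2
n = 9/4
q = -3/2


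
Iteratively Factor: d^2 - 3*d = (d - 3)*(d)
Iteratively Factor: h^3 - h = (h + 1)*(h^2 - h) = h*(h + 1)*(h - 1)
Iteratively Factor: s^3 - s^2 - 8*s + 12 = (s + 3)*(s^2 - 4*s + 4) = (s - 2)*(s + 3)*(s - 2)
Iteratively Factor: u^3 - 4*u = (u)*(u^2 - 4) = u*(u + 2)*(u - 2)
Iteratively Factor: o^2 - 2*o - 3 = (o + 1)*(o - 3)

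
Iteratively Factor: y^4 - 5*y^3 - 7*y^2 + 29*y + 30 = (y - 3)*(y^3 - 2*y^2 - 13*y - 10) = (y - 3)*(y + 2)*(y^2 - 4*y - 5) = (y - 3)*(y + 1)*(y + 2)*(y - 5)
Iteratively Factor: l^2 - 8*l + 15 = (l - 5)*(l - 3)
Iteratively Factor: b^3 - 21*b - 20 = (b + 1)*(b^2 - b - 20) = (b + 1)*(b + 4)*(b - 5)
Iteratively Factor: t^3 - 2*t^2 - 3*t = (t)*(t^2 - 2*t - 3) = t*(t + 1)*(t - 3)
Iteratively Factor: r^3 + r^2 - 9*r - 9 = (r + 3)*(r^2 - 2*r - 3) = (r + 1)*(r + 3)*(r - 3)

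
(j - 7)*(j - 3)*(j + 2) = j^3 - 8*j^2 + j + 42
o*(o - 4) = o^2 - 4*o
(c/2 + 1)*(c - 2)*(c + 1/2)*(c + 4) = c^4/2 + 9*c^3/4 - c^2 - 9*c - 4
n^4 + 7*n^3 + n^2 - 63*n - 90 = (n - 3)*(n + 2)*(n + 3)*(n + 5)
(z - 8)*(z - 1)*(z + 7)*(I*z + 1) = I*z^4 + z^3 - 2*I*z^3 - 2*z^2 - 55*I*z^2 - 55*z + 56*I*z + 56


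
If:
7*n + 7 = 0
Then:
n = -1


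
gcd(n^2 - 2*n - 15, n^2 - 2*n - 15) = n^2 - 2*n - 15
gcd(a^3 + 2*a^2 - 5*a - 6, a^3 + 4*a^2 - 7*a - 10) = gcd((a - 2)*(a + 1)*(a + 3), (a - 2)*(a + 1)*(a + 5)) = a^2 - a - 2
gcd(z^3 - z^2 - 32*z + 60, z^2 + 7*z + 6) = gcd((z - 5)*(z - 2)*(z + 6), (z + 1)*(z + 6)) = z + 6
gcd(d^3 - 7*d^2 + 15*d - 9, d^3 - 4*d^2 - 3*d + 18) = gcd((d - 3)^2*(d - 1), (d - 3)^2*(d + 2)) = d^2 - 6*d + 9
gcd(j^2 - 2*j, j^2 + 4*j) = j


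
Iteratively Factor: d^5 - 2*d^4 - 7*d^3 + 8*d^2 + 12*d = (d + 2)*(d^4 - 4*d^3 + d^2 + 6*d) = (d + 1)*(d + 2)*(d^3 - 5*d^2 + 6*d) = (d - 2)*(d + 1)*(d + 2)*(d^2 - 3*d) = d*(d - 2)*(d + 1)*(d + 2)*(d - 3)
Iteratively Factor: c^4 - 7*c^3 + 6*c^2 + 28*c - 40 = (c + 2)*(c^3 - 9*c^2 + 24*c - 20) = (c - 2)*(c + 2)*(c^2 - 7*c + 10) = (c - 5)*(c - 2)*(c + 2)*(c - 2)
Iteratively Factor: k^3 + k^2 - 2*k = (k - 1)*(k^2 + 2*k) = (k - 1)*(k + 2)*(k)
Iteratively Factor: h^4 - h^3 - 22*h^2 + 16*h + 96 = (h + 2)*(h^3 - 3*h^2 - 16*h + 48) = (h - 3)*(h + 2)*(h^2 - 16) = (h - 3)*(h + 2)*(h + 4)*(h - 4)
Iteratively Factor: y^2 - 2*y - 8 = (y + 2)*(y - 4)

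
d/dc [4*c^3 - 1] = 12*c^2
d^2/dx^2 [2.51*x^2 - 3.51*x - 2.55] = 5.02000000000000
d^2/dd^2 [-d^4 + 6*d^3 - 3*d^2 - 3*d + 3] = -12*d^2 + 36*d - 6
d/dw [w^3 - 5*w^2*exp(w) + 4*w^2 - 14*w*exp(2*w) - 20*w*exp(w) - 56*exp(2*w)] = -5*w^2*exp(w) + 3*w^2 - 28*w*exp(2*w) - 30*w*exp(w) + 8*w - 126*exp(2*w) - 20*exp(w)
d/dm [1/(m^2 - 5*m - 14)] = (5 - 2*m)/(-m^2 + 5*m + 14)^2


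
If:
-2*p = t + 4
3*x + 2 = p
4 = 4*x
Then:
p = 5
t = -14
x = 1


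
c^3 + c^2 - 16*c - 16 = (c - 4)*(c + 1)*(c + 4)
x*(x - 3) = x^2 - 3*x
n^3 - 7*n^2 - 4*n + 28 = (n - 7)*(n - 2)*(n + 2)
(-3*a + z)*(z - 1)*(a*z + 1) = -3*a^2*z^2 + 3*a^2*z + a*z^3 - a*z^2 - 3*a*z + 3*a + z^2 - z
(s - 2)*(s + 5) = s^2 + 3*s - 10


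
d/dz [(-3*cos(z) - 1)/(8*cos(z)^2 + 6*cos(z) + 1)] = (24*sin(z)^2 - 16*cos(z) - 27)*sin(z)/((2*cos(z) + 1)^2*(4*cos(z) + 1)^2)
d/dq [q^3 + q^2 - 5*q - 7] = 3*q^2 + 2*q - 5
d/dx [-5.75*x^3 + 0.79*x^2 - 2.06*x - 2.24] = -17.25*x^2 + 1.58*x - 2.06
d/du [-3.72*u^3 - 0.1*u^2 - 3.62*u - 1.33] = -11.16*u^2 - 0.2*u - 3.62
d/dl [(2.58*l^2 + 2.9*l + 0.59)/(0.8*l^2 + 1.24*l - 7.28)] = (0.879200000000001*l^2 - 38.5088*l - 21.8436)/(0.64*l^4 + 1.984*l^3 - 10.1104*l^2 - 18.0544*l + 52.9984)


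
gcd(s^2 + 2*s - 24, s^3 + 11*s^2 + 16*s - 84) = s + 6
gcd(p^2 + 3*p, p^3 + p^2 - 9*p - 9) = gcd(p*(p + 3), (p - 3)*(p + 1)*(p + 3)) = p + 3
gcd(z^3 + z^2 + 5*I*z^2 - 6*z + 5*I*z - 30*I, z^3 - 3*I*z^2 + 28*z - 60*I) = z + 5*I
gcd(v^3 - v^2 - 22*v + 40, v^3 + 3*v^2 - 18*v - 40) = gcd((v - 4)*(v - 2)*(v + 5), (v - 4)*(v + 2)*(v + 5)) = v^2 + v - 20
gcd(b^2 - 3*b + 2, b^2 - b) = b - 1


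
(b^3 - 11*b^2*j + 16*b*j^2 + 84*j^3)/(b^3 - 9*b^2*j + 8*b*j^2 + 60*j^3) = (b - 7*j)/(b - 5*j)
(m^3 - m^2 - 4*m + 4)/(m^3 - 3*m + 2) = (m - 2)/(m - 1)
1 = 1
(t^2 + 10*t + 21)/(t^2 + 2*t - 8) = (t^2 + 10*t + 21)/(t^2 + 2*t - 8)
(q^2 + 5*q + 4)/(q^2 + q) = (q + 4)/q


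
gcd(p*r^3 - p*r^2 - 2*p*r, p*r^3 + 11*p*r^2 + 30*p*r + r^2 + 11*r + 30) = 1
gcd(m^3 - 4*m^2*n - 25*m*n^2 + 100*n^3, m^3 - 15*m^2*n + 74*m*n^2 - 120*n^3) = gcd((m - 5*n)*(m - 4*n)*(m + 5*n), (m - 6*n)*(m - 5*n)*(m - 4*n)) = m^2 - 9*m*n + 20*n^2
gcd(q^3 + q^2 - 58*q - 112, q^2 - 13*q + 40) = q - 8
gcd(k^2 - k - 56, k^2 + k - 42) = k + 7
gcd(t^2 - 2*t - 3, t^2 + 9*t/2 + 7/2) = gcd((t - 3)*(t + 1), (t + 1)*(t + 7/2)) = t + 1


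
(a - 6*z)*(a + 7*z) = a^2 + a*z - 42*z^2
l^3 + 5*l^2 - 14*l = l*(l - 2)*(l + 7)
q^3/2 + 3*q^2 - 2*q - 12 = (q/2 + 1)*(q - 2)*(q + 6)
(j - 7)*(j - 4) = j^2 - 11*j + 28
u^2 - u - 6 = (u - 3)*(u + 2)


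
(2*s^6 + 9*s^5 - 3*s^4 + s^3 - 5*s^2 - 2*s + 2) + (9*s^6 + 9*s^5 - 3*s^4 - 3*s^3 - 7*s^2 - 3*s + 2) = 11*s^6 + 18*s^5 - 6*s^4 - 2*s^3 - 12*s^2 - 5*s + 4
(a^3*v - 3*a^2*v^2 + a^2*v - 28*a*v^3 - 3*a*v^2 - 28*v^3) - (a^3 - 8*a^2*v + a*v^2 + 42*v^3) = a^3*v - a^3 - 3*a^2*v^2 + 9*a^2*v - 28*a*v^3 - 4*a*v^2 - 70*v^3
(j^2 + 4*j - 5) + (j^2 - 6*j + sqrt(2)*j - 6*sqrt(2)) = 2*j^2 - 2*j + sqrt(2)*j - 6*sqrt(2) - 5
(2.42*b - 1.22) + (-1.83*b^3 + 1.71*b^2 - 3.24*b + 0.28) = -1.83*b^3 + 1.71*b^2 - 0.82*b - 0.94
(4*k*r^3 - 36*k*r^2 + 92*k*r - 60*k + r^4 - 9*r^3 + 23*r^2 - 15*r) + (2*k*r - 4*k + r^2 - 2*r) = 4*k*r^3 - 36*k*r^2 + 94*k*r - 64*k + r^4 - 9*r^3 + 24*r^2 - 17*r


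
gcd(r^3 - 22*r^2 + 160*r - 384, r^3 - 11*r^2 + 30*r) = r - 6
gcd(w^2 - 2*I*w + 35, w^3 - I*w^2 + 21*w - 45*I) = w + 5*I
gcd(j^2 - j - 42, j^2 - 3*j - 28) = j - 7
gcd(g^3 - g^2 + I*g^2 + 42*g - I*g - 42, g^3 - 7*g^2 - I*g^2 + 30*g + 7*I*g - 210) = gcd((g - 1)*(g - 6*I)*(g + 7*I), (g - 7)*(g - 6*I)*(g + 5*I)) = g - 6*I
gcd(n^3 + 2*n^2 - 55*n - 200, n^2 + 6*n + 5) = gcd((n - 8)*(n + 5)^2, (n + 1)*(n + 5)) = n + 5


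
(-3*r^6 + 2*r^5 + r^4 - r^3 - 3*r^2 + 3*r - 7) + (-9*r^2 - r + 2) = -3*r^6 + 2*r^5 + r^4 - r^3 - 12*r^2 + 2*r - 5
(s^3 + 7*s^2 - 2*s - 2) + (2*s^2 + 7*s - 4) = s^3 + 9*s^2 + 5*s - 6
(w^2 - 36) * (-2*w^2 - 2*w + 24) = -2*w^4 - 2*w^3 + 96*w^2 + 72*w - 864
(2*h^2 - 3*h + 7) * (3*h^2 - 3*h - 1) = 6*h^4 - 15*h^3 + 28*h^2 - 18*h - 7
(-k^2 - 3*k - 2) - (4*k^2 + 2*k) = -5*k^2 - 5*k - 2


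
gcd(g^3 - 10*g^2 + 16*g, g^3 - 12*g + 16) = g - 2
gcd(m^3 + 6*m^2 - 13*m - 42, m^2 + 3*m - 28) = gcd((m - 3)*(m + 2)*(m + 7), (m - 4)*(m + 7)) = m + 7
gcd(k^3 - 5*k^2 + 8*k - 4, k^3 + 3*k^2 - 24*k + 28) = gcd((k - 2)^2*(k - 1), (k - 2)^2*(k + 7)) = k^2 - 4*k + 4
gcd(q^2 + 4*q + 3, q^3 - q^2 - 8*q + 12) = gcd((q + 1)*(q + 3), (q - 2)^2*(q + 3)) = q + 3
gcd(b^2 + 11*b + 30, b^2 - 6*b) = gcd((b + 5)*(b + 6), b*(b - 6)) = 1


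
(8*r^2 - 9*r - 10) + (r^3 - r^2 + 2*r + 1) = r^3 + 7*r^2 - 7*r - 9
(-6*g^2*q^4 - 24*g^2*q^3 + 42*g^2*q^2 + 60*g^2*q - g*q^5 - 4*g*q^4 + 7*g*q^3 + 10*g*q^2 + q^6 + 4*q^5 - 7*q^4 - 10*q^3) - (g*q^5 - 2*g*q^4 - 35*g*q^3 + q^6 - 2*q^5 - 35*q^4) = -6*g^2*q^4 - 24*g^2*q^3 + 42*g^2*q^2 + 60*g^2*q - 2*g*q^5 - 2*g*q^4 + 42*g*q^3 + 10*g*q^2 + 6*q^5 + 28*q^4 - 10*q^3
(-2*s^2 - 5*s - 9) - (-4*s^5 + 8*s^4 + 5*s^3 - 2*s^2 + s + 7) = 4*s^5 - 8*s^4 - 5*s^3 - 6*s - 16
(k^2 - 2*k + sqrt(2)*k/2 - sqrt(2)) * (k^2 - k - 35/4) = k^4 - 3*k^3 + sqrt(2)*k^3/2 - 27*k^2/4 - 3*sqrt(2)*k^2/2 - 27*sqrt(2)*k/8 + 35*k/2 + 35*sqrt(2)/4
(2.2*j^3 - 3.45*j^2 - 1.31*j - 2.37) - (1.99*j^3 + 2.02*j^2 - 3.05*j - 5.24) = 0.21*j^3 - 5.47*j^2 + 1.74*j + 2.87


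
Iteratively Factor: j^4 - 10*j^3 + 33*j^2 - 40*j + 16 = (j - 1)*(j^3 - 9*j^2 + 24*j - 16) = (j - 1)^2*(j^2 - 8*j + 16) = (j - 4)*(j - 1)^2*(j - 4)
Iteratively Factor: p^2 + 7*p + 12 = (p + 3)*(p + 4)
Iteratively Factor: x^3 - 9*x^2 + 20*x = (x - 4)*(x^2 - 5*x) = (x - 5)*(x - 4)*(x)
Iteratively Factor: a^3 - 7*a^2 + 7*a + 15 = (a - 3)*(a^2 - 4*a - 5) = (a - 5)*(a - 3)*(a + 1)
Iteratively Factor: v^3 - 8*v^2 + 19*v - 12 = (v - 4)*(v^2 - 4*v + 3) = (v - 4)*(v - 3)*(v - 1)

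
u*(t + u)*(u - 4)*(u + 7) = t*u^3 + 3*t*u^2 - 28*t*u + u^4 + 3*u^3 - 28*u^2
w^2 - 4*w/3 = w*(w - 4/3)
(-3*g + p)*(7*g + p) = -21*g^2 + 4*g*p + p^2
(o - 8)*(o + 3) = o^2 - 5*o - 24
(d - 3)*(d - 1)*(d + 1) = d^3 - 3*d^2 - d + 3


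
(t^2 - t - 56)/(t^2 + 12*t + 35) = (t - 8)/(t + 5)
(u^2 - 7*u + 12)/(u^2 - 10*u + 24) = (u - 3)/(u - 6)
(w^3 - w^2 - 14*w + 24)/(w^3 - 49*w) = (w^3 - w^2 - 14*w + 24)/(w*(w^2 - 49))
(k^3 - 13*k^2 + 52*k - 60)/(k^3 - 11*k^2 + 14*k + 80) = (k^2 - 8*k + 12)/(k^2 - 6*k - 16)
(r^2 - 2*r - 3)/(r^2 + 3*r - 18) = (r + 1)/(r + 6)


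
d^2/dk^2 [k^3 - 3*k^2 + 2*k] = 6*k - 6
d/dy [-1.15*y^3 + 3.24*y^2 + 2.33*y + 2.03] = -3.45*y^2 + 6.48*y + 2.33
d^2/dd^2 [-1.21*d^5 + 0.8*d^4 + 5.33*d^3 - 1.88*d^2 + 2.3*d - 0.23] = -24.2*d^3 + 9.6*d^2 + 31.98*d - 3.76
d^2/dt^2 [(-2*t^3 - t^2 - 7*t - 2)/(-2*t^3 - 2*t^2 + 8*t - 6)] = (-t^6 + 45*t^5 + 9*t^4 + 60*t^3 - 225*t^2 - 51*t + 119)/(t^9 + 3*t^8 - 9*t^7 - 14*t^6 + 54*t^5 - 15*t^4 - 109*t^3 + 171*t^2 - 108*t + 27)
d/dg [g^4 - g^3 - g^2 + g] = 4*g^3 - 3*g^2 - 2*g + 1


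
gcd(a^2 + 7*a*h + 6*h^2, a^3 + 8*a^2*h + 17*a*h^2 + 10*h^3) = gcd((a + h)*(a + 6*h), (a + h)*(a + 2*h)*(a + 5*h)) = a + h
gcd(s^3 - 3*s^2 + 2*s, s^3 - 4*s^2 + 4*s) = s^2 - 2*s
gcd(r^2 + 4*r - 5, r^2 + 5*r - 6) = r - 1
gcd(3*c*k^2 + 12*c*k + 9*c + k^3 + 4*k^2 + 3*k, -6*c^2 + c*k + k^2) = 3*c + k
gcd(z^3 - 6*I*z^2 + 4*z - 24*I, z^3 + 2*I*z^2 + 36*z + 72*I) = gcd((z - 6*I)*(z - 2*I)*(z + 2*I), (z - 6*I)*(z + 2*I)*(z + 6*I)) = z^2 - 4*I*z + 12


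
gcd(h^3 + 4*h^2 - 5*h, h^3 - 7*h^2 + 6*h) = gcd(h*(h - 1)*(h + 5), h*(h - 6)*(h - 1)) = h^2 - h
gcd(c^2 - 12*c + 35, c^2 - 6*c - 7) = c - 7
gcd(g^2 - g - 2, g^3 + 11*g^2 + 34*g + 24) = g + 1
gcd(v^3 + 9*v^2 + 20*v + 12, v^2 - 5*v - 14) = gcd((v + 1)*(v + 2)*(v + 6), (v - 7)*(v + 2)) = v + 2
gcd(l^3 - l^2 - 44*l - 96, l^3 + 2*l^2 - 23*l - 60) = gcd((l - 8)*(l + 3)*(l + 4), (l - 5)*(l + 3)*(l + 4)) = l^2 + 7*l + 12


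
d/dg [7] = 0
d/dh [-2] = 0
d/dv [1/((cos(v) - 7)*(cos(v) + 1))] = 2*(cos(v) - 3)*sin(v)/((cos(v) - 7)^2*(cos(v) + 1)^2)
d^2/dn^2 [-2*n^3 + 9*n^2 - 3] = 18 - 12*n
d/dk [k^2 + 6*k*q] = 2*k + 6*q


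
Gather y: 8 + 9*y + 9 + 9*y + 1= 18*y + 18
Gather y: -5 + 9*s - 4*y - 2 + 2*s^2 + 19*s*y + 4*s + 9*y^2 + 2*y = 2*s^2 + 13*s + 9*y^2 + y*(19*s - 2) - 7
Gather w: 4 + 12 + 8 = 24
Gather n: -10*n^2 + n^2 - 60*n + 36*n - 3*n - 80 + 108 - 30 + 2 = -9*n^2 - 27*n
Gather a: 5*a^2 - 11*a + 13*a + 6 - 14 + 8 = 5*a^2 + 2*a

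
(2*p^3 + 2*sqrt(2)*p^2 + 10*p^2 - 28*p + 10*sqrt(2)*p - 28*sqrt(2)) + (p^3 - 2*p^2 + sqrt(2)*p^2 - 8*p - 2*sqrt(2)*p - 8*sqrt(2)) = 3*p^3 + 3*sqrt(2)*p^2 + 8*p^2 - 36*p + 8*sqrt(2)*p - 36*sqrt(2)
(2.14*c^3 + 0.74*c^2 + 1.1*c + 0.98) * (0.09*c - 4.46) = 0.1926*c^4 - 9.4778*c^3 - 3.2014*c^2 - 4.8178*c - 4.3708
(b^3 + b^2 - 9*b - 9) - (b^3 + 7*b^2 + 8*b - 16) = -6*b^2 - 17*b + 7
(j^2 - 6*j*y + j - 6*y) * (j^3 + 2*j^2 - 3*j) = j^5 - 6*j^4*y + 3*j^4 - 18*j^3*y - j^3 + 6*j^2*y - 3*j^2 + 18*j*y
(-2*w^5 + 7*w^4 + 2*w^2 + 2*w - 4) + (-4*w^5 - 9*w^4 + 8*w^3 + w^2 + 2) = -6*w^5 - 2*w^4 + 8*w^3 + 3*w^2 + 2*w - 2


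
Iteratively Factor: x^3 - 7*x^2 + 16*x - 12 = (x - 2)*(x^2 - 5*x + 6) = (x - 3)*(x - 2)*(x - 2)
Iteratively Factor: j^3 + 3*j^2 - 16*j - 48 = (j + 3)*(j^2 - 16) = (j + 3)*(j + 4)*(j - 4)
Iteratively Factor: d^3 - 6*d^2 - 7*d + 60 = (d - 5)*(d^2 - d - 12) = (d - 5)*(d + 3)*(d - 4)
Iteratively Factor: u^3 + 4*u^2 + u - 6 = (u - 1)*(u^2 + 5*u + 6) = (u - 1)*(u + 2)*(u + 3)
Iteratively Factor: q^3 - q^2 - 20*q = (q)*(q^2 - q - 20) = q*(q + 4)*(q - 5)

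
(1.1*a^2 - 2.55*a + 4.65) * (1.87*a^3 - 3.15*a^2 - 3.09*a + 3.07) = 2.057*a^5 - 8.2335*a^4 + 13.329*a^3 - 3.391*a^2 - 22.197*a + 14.2755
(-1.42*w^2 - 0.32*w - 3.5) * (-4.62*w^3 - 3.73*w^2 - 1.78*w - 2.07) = 6.5604*w^5 + 6.775*w^4 + 19.8912*w^3 + 16.564*w^2 + 6.8924*w + 7.245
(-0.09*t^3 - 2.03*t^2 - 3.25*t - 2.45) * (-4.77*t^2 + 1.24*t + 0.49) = 0.4293*t^5 + 9.5715*t^4 + 12.9412*t^3 + 6.6618*t^2 - 4.6305*t - 1.2005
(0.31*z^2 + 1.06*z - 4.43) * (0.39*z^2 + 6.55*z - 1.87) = 0.1209*z^4 + 2.4439*z^3 + 4.6356*z^2 - 30.9987*z + 8.2841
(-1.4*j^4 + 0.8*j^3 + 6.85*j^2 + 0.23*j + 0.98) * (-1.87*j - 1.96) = 2.618*j^5 + 1.248*j^4 - 14.3775*j^3 - 13.8561*j^2 - 2.2834*j - 1.9208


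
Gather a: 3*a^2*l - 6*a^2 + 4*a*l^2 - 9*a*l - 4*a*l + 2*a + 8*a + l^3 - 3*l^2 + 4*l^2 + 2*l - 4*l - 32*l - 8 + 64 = a^2*(3*l - 6) + a*(4*l^2 - 13*l + 10) + l^3 + l^2 - 34*l + 56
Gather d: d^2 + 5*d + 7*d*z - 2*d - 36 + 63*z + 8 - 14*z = d^2 + d*(7*z + 3) + 49*z - 28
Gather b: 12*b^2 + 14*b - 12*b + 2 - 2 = 12*b^2 + 2*b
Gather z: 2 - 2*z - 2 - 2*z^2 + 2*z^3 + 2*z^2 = 2*z^3 - 2*z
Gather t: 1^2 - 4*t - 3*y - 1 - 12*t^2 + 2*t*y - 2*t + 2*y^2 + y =-12*t^2 + t*(2*y - 6) + 2*y^2 - 2*y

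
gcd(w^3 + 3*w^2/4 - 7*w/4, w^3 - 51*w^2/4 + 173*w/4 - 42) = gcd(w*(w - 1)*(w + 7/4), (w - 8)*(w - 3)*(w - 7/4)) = 1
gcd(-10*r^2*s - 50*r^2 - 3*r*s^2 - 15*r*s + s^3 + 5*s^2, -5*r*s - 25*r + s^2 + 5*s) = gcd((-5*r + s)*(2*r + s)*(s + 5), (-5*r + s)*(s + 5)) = 5*r*s + 25*r - s^2 - 5*s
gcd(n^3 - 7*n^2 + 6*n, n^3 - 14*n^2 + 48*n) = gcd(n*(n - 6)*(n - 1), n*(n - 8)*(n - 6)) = n^2 - 6*n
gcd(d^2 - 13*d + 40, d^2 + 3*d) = 1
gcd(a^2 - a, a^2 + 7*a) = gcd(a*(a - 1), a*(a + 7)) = a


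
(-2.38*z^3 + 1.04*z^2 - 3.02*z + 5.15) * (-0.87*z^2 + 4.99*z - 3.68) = 2.0706*z^5 - 12.781*z^4 + 16.5754*z^3 - 23.3775*z^2 + 36.8121*z - 18.952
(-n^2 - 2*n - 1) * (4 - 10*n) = 10*n^3 + 16*n^2 + 2*n - 4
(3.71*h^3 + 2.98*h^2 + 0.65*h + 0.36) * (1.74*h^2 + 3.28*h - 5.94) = 6.4554*h^5 + 17.354*h^4 - 11.132*h^3 - 14.9428*h^2 - 2.6802*h - 2.1384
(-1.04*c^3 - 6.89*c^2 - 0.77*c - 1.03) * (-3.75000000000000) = 3.9*c^3 + 25.8375*c^2 + 2.8875*c + 3.8625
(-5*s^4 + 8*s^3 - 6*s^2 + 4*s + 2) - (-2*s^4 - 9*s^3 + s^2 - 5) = -3*s^4 + 17*s^3 - 7*s^2 + 4*s + 7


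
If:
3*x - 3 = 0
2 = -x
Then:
No Solution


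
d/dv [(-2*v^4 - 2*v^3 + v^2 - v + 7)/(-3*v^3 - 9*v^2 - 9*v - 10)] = (6*v^6 + 36*v^5 + 75*v^4 + 110*v^3 + 105*v^2 + 106*v + 73)/(9*v^6 + 54*v^5 + 135*v^4 + 222*v^3 + 261*v^2 + 180*v + 100)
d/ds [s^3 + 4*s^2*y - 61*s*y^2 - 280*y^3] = 3*s^2 + 8*s*y - 61*y^2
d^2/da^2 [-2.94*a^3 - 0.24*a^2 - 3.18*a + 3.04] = -17.64*a - 0.48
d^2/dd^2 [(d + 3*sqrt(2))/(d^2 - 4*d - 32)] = 2*(-4*(d - 2)^2*(d + 3*sqrt(2)) + (-3*d - 3*sqrt(2) + 4)*(-d^2 + 4*d + 32))/(-d^2 + 4*d + 32)^3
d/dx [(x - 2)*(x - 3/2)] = 2*x - 7/2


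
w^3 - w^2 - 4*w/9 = w*(w - 4/3)*(w + 1/3)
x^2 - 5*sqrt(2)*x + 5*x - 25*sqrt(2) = (x + 5)*(x - 5*sqrt(2))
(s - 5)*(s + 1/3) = s^2 - 14*s/3 - 5/3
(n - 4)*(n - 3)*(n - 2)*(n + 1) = n^4 - 8*n^3 + 17*n^2 + 2*n - 24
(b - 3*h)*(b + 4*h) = b^2 + b*h - 12*h^2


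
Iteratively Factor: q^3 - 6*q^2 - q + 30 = (q - 3)*(q^2 - 3*q - 10) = (q - 5)*(q - 3)*(q + 2)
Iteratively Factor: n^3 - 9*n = (n - 3)*(n^2 + 3*n) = (n - 3)*(n + 3)*(n)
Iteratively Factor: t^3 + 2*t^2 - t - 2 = (t - 1)*(t^2 + 3*t + 2) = (t - 1)*(t + 1)*(t + 2)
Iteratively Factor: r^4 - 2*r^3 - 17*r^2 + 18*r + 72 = (r - 3)*(r^3 + r^2 - 14*r - 24) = (r - 3)*(r + 3)*(r^2 - 2*r - 8) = (r - 4)*(r - 3)*(r + 3)*(r + 2)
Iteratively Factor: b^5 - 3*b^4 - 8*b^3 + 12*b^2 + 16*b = (b - 2)*(b^4 - b^3 - 10*b^2 - 8*b) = (b - 4)*(b - 2)*(b^3 + 3*b^2 + 2*b) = (b - 4)*(b - 2)*(b + 2)*(b^2 + b) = (b - 4)*(b - 2)*(b + 1)*(b + 2)*(b)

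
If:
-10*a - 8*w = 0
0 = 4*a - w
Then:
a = 0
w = 0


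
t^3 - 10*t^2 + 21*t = t*(t - 7)*(t - 3)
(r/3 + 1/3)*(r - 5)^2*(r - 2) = r^4/3 - 11*r^3/3 + 11*r^2 - 5*r/3 - 50/3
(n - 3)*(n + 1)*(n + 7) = n^3 + 5*n^2 - 17*n - 21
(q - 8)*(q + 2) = q^2 - 6*q - 16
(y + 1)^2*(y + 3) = y^3 + 5*y^2 + 7*y + 3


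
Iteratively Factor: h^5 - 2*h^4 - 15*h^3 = (h - 5)*(h^4 + 3*h^3) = (h - 5)*(h + 3)*(h^3) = h*(h - 5)*(h + 3)*(h^2) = h^2*(h - 5)*(h + 3)*(h)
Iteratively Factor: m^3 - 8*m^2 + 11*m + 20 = (m - 4)*(m^2 - 4*m - 5) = (m - 5)*(m - 4)*(m + 1)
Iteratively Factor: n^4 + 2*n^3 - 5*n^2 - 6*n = (n + 3)*(n^3 - n^2 - 2*n) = (n - 2)*(n + 3)*(n^2 + n) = n*(n - 2)*(n + 3)*(n + 1)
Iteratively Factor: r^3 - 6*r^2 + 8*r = (r - 4)*(r^2 - 2*r) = (r - 4)*(r - 2)*(r)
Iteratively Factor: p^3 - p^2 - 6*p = (p - 3)*(p^2 + 2*p) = (p - 3)*(p + 2)*(p)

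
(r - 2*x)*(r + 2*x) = r^2 - 4*x^2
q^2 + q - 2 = (q - 1)*(q + 2)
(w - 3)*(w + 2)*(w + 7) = w^3 + 6*w^2 - 13*w - 42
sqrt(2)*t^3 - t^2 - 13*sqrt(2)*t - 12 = (t - 3*sqrt(2))*(t + 2*sqrt(2))*(sqrt(2)*t + 1)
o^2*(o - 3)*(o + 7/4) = o^4 - 5*o^3/4 - 21*o^2/4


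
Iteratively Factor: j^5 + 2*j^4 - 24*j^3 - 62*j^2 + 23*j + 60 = (j + 1)*(j^4 + j^3 - 25*j^2 - 37*j + 60) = (j + 1)*(j + 4)*(j^3 - 3*j^2 - 13*j + 15) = (j + 1)*(j + 3)*(j + 4)*(j^2 - 6*j + 5) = (j - 5)*(j + 1)*(j + 3)*(j + 4)*(j - 1)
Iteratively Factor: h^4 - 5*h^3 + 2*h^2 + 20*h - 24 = (h + 2)*(h^3 - 7*h^2 + 16*h - 12) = (h - 3)*(h + 2)*(h^2 - 4*h + 4) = (h - 3)*(h - 2)*(h + 2)*(h - 2)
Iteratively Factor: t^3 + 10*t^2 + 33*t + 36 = (t + 3)*(t^2 + 7*t + 12) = (t + 3)*(t + 4)*(t + 3)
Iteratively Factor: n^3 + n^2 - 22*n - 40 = (n + 2)*(n^2 - n - 20) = (n - 5)*(n + 2)*(n + 4)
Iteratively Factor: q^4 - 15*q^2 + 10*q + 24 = (q + 4)*(q^3 - 4*q^2 + q + 6) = (q - 2)*(q + 4)*(q^2 - 2*q - 3) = (q - 2)*(q + 1)*(q + 4)*(q - 3)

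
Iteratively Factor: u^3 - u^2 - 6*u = (u + 2)*(u^2 - 3*u) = u*(u + 2)*(u - 3)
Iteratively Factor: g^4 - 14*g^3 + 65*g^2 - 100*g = (g - 4)*(g^3 - 10*g^2 + 25*g) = g*(g - 4)*(g^2 - 10*g + 25) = g*(g - 5)*(g - 4)*(g - 5)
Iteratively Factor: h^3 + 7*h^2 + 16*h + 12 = (h + 2)*(h^2 + 5*h + 6) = (h + 2)*(h + 3)*(h + 2)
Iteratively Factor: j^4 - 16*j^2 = (j - 4)*(j^3 + 4*j^2) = (j - 4)*(j + 4)*(j^2) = j*(j - 4)*(j + 4)*(j)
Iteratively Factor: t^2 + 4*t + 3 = (t + 1)*(t + 3)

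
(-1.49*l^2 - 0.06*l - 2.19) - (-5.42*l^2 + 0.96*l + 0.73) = 3.93*l^2 - 1.02*l - 2.92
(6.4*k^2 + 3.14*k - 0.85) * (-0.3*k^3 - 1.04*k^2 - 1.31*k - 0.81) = -1.92*k^5 - 7.598*k^4 - 11.3946*k^3 - 8.4134*k^2 - 1.4299*k + 0.6885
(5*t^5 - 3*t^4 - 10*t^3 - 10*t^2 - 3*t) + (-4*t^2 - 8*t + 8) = 5*t^5 - 3*t^4 - 10*t^3 - 14*t^2 - 11*t + 8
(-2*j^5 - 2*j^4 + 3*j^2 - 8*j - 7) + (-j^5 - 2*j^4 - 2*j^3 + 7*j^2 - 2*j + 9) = -3*j^5 - 4*j^4 - 2*j^3 + 10*j^2 - 10*j + 2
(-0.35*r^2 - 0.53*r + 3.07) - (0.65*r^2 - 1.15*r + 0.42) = -1.0*r^2 + 0.62*r + 2.65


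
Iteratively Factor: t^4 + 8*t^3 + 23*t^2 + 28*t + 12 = (t + 2)*(t^3 + 6*t^2 + 11*t + 6) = (t + 1)*(t + 2)*(t^2 + 5*t + 6) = (t + 1)*(t + 2)^2*(t + 3)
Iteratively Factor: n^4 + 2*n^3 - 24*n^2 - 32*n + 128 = (n + 4)*(n^3 - 2*n^2 - 16*n + 32) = (n - 4)*(n + 4)*(n^2 + 2*n - 8) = (n - 4)*(n - 2)*(n + 4)*(n + 4)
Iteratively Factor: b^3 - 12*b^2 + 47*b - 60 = (b - 3)*(b^2 - 9*b + 20) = (b - 4)*(b - 3)*(b - 5)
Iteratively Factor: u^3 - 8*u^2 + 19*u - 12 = (u - 4)*(u^2 - 4*u + 3) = (u - 4)*(u - 3)*(u - 1)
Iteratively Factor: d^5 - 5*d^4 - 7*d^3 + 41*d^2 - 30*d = (d + 3)*(d^4 - 8*d^3 + 17*d^2 - 10*d) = d*(d + 3)*(d^3 - 8*d^2 + 17*d - 10) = d*(d - 1)*(d + 3)*(d^2 - 7*d + 10) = d*(d - 5)*(d - 1)*(d + 3)*(d - 2)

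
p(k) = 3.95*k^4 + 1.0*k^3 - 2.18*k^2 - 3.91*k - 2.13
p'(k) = 15.8*k^3 + 3.0*k^2 - 4.36*k - 3.91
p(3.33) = 483.31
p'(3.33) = 598.27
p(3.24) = 431.62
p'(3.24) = 550.85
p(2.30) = 100.05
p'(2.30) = 194.17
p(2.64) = 182.63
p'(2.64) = 296.20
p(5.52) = 3745.42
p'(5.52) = 2720.94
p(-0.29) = -1.18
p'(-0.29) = -2.78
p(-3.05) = 302.96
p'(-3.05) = -410.99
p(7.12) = 10371.65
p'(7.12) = 5820.05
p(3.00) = 313.47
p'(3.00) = 436.61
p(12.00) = 83272.23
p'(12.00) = 27678.17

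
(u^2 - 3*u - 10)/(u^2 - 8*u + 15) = (u + 2)/(u - 3)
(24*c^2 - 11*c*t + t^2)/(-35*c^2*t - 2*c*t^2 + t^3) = (-24*c^2 + 11*c*t - t^2)/(t*(35*c^2 + 2*c*t - t^2))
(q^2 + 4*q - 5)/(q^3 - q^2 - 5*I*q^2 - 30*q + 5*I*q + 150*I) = (q - 1)/(q^2 - q*(6 + 5*I) + 30*I)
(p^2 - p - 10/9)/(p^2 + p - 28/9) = (9*p^2 - 9*p - 10)/(9*p^2 + 9*p - 28)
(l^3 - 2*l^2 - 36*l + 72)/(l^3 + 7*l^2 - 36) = (l - 6)/(l + 3)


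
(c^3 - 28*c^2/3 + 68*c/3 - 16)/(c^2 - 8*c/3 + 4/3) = (3*c^2 - 22*c + 24)/(3*c - 2)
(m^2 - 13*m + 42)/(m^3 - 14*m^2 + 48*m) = (m - 7)/(m*(m - 8))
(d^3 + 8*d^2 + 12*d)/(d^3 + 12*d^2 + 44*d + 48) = d/(d + 4)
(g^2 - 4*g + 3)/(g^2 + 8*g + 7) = (g^2 - 4*g + 3)/(g^2 + 8*g + 7)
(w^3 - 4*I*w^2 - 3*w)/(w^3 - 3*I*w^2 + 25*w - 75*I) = w*(w - I)/(w^2 + 25)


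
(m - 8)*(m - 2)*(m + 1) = m^3 - 9*m^2 + 6*m + 16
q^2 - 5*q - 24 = (q - 8)*(q + 3)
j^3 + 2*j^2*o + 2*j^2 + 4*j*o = j*(j + 2)*(j + 2*o)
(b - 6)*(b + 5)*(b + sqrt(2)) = b^3 - b^2 + sqrt(2)*b^2 - 30*b - sqrt(2)*b - 30*sqrt(2)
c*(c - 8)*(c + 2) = c^3 - 6*c^2 - 16*c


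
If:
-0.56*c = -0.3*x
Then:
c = 0.535714285714286*x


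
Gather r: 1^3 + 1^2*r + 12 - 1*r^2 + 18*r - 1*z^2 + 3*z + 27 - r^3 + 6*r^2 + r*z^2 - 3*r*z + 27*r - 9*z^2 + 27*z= -r^3 + 5*r^2 + r*(z^2 - 3*z + 46) - 10*z^2 + 30*z + 40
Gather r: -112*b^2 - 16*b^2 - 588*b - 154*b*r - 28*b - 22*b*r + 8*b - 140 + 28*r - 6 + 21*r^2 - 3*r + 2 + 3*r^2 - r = -128*b^2 - 608*b + 24*r^2 + r*(24 - 176*b) - 144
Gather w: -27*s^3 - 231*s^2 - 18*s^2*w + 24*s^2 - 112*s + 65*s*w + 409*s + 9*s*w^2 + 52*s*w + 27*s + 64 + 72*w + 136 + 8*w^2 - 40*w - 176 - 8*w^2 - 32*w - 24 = -27*s^3 - 207*s^2 + 9*s*w^2 + 324*s + w*(-18*s^2 + 117*s)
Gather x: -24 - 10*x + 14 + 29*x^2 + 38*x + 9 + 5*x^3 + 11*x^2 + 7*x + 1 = 5*x^3 + 40*x^2 + 35*x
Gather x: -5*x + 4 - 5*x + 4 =8 - 10*x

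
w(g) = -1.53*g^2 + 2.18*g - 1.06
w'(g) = 2.18 - 3.06*g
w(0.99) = -0.40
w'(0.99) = -0.85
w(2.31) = -4.19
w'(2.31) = -4.89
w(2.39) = -4.59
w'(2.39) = -5.13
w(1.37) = -0.95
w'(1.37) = -2.01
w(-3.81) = -31.58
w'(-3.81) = 13.84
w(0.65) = -0.29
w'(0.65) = 0.19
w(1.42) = -1.05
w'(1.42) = -2.17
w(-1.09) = -5.25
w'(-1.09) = 5.52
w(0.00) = -1.06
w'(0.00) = 2.18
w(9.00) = -105.37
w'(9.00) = -25.36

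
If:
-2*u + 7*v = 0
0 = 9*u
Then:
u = 0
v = 0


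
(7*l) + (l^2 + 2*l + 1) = l^2 + 9*l + 1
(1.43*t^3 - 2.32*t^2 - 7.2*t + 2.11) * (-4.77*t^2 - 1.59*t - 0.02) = -6.8211*t^5 + 8.7927*t^4 + 38.0042*t^3 + 1.4297*t^2 - 3.2109*t - 0.0422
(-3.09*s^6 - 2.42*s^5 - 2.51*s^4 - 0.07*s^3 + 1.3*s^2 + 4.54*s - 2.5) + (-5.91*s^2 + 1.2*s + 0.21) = -3.09*s^6 - 2.42*s^5 - 2.51*s^4 - 0.07*s^3 - 4.61*s^2 + 5.74*s - 2.29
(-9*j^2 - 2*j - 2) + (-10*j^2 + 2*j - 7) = -19*j^2 - 9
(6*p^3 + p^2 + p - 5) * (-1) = -6*p^3 - p^2 - p + 5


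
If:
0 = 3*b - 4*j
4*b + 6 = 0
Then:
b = -3/2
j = -9/8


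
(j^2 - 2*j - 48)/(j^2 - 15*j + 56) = (j + 6)/(j - 7)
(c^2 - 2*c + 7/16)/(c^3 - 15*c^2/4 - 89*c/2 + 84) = (c - 1/4)/(c^2 - 2*c - 48)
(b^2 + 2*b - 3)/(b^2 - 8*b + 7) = (b + 3)/(b - 7)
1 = 1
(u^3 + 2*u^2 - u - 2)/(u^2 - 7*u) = (u^3 + 2*u^2 - u - 2)/(u*(u - 7))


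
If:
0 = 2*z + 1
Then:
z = -1/2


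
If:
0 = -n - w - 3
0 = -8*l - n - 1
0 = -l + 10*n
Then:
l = -10/81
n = -1/81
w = -242/81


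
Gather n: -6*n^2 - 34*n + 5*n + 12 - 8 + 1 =-6*n^2 - 29*n + 5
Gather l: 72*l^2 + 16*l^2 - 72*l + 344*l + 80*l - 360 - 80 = 88*l^2 + 352*l - 440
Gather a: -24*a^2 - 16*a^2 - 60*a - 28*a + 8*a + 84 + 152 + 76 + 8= -40*a^2 - 80*a + 320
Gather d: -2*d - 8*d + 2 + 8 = 10 - 10*d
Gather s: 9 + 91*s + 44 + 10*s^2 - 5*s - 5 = 10*s^2 + 86*s + 48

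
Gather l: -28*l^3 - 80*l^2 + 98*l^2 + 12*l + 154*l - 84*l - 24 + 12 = -28*l^3 + 18*l^2 + 82*l - 12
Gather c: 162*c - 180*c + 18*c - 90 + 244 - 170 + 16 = 0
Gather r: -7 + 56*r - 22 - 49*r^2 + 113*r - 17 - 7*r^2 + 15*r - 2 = -56*r^2 + 184*r - 48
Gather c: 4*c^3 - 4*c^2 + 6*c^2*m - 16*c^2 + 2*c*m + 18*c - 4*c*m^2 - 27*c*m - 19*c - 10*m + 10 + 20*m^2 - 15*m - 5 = 4*c^3 + c^2*(6*m - 20) + c*(-4*m^2 - 25*m - 1) + 20*m^2 - 25*m + 5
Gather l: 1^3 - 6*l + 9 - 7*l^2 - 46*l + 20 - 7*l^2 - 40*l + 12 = -14*l^2 - 92*l + 42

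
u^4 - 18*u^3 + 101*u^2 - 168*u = u*(u - 8)*(u - 7)*(u - 3)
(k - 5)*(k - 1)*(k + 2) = k^3 - 4*k^2 - 7*k + 10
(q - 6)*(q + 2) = q^2 - 4*q - 12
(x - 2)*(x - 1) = x^2 - 3*x + 2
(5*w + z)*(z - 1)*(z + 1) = 5*w*z^2 - 5*w + z^3 - z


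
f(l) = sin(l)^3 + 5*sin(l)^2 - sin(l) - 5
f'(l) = 3*sin(l)^2*cos(l) + 10*sin(l)*cos(l) - cos(l)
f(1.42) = -0.14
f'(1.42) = 1.78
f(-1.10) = -0.85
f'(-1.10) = -3.42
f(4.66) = -0.01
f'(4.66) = 0.42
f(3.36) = -4.56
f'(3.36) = 2.95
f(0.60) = -3.79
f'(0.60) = 4.62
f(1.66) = -0.05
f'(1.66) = -1.06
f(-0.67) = -2.69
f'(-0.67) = -4.74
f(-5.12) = -0.93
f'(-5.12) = 4.25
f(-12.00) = -3.94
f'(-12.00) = 4.41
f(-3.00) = -4.76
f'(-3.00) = 2.33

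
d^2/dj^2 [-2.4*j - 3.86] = 0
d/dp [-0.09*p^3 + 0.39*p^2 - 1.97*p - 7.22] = -0.27*p^2 + 0.78*p - 1.97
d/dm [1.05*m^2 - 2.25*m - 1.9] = 2.1*m - 2.25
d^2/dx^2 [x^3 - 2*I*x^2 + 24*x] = 6*x - 4*I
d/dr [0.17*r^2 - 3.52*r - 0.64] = 0.34*r - 3.52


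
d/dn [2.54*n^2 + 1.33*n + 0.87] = 5.08*n + 1.33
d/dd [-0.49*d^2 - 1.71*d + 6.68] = -0.98*d - 1.71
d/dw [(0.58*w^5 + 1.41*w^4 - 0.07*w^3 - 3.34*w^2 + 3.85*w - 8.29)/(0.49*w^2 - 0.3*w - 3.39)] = (0.8526*w^6 + 0.6858*w^5 - 11.1343*w^4 - 19.0776*w^3 - 0.1726*w^2 + 30.7694*w - 15.5385)/(0.2401*w^4 - 0.294*w^3 - 3.2322*w^2 + 2.034*w + 11.4921)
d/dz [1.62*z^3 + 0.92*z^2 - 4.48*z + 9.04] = 4.86*z^2 + 1.84*z - 4.48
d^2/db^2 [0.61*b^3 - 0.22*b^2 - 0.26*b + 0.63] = 3.66*b - 0.44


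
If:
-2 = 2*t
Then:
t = -1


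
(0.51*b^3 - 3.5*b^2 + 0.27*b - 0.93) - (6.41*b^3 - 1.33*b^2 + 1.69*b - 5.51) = -5.9*b^3 - 2.17*b^2 - 1.42*b + 4.58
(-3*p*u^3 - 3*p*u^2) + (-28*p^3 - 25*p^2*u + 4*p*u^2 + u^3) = -28*p^3 - 25*p^2*u - 3*p*u^3 + p*u^2 + u^3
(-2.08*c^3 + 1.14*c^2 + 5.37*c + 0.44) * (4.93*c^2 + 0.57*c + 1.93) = -10.2544*c^5 + 4.4346*c^4 + 23.1095*c^3 + 7.4303*c^2 + 10.6149*c + 0.8492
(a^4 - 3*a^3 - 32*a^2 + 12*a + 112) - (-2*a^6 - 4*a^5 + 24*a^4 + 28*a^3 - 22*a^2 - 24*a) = 2*a^6 + 4*a^5 - 23*a^4 - 31*a^3 - 10*a^2 + 36*a + 112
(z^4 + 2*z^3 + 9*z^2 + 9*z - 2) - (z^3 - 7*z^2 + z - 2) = z^4 + z^3 + 16*z^2 + 8*z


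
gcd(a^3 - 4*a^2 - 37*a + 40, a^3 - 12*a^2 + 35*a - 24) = a^2 - 9*a + 8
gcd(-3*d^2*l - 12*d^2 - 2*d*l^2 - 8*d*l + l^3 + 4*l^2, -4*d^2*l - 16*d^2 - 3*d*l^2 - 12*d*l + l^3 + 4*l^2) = d*l + 4*d + l^2 + 4*l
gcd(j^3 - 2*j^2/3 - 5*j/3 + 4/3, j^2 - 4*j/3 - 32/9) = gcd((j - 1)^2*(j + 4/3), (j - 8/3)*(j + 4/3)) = j + 4/3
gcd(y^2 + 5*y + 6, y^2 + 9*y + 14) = y + 2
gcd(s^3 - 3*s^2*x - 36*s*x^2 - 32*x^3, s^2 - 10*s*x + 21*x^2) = 1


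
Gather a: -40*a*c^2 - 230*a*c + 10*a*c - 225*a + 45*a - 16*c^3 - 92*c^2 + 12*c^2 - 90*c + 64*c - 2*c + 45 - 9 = a*(-40*c^2 - 220*c - 180) - 16*c^3 - 80*c^2 - 28*c + 36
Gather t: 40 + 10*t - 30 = 10*t + 10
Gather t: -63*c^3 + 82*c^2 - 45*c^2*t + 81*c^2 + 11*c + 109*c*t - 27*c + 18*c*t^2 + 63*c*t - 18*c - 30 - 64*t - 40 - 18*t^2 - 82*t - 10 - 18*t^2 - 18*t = -63*c^3 + 163*c^2 - 34*c + t^2*(18*c - 36) + t*(-45*c^2 + 172*c - 164) - 80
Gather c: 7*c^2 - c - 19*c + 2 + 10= 7*c^2 - 20*c + 12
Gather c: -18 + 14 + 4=0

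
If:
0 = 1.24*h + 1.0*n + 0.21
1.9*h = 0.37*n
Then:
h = -0.03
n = -0.17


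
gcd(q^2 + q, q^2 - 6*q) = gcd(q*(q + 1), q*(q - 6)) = q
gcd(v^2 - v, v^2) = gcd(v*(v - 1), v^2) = v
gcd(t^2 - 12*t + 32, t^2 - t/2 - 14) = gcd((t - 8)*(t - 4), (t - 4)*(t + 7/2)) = t - 4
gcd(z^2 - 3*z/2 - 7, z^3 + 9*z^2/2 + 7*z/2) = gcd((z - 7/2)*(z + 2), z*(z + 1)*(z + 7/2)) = 1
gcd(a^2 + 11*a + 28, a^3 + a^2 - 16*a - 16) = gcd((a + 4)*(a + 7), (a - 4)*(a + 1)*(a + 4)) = a + 4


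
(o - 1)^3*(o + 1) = o^4 - 2*o^3 + 2*o - 1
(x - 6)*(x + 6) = x^2 - 36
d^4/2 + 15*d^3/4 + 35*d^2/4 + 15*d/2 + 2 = (d/2 + 1/4)*(d + 1)*(d + 2)*(d + 4)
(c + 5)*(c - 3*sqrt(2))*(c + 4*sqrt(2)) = c^3 + sqrt(2)*c^2 + 5*c^2 - 24*c + 5*sqrt(2)*c - 120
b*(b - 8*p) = b^2 - 8*b*p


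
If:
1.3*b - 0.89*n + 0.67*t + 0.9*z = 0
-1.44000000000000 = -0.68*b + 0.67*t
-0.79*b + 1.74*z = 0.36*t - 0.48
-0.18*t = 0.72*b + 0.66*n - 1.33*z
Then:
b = 0.51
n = -0.88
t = -1.64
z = -0.38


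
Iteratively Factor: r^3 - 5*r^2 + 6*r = (r - 3)*(r^2 - 2*r) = r*(r - 3)*(r - 2)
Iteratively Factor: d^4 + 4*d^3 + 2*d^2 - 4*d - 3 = (d + 3)*(d^3 + d^2 - d - 1) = (d - 1)*(d + 3)*(d^2 + 2*d + 1) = (d - 1)*(d + 1)*(d + 3)*(d + 1)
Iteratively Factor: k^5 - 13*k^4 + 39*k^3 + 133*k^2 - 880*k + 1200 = (k - 3)*(k^4 - 10*k^3 + 9*k^2 + 160*k - 400) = (k - 3)*(k + 4)*(k^3 - 14*k^2 + 65*k - 100) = (k - 5)*(k - 3)*(k + 4)*(k^2 - 9*k + 20) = (k - 5)^2*(k - 3)*(k + 4)*(k - 4)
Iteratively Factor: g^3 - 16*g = (g)*(g^2 - 16) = g*(g + 4)*(g - 4)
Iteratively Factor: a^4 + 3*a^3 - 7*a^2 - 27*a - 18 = (a + 2)*(a^3 + a^2 - 9*a - 9) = (a + 1)*(a + 2)*(a^2 - 9) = (a + 1)*(a + 2)*(a + 3)*(a - 3)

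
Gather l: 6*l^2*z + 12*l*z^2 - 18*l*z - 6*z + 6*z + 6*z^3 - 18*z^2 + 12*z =6*l^2*z + l*(12*z^2 - 18*z) + 6*z^3 - 18*z^2 + 12*z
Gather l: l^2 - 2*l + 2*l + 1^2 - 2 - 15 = l^2 - 16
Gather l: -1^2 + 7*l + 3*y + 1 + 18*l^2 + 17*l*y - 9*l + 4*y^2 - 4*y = 18*l^2 + l*(17*y - 2) + 4*y^2 - y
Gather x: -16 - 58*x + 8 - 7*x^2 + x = -7*x^2 - 57*x - 8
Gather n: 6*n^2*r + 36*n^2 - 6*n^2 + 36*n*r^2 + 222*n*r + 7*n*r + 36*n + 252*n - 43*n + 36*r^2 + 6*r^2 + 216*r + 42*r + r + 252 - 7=n^2*(6*r + 30) + n*(36*r^2 + 229*r + 245) + 42*r^2 + 259*r + 245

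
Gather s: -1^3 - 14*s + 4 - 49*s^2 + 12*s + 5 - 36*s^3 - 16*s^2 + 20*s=-36*s^3 - 65*s^2 + 18*s + 8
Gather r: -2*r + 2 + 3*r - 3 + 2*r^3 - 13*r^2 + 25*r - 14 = 2*r^3 - 13*r^2 + 26*r - 15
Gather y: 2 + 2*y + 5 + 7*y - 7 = 9*y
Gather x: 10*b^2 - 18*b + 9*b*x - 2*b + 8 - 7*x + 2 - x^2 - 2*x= 10*b^2 - 20*b - x^2 + x*(9*b - 9) + 10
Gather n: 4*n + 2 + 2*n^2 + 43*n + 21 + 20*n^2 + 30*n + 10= 22*n^2 + 77*n + 33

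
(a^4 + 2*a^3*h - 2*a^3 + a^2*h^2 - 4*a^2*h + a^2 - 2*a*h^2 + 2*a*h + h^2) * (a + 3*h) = a^5 + 5*a^4*h - 2*a^4 + 7*a^3*h^2 - 10*a^3*h + a^3 + 3*a^2*h^3 - 14*a^2*h^2 + 5*a^2*h - 6*a*h^3 + 7*a*h^2 + 3*h^3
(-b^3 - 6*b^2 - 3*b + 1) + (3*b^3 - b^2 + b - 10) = 2*b^3 - 7*b^2 - 2*b - 9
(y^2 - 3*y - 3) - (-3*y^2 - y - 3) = 4*y^2 - 2*y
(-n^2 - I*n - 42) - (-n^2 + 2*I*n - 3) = -3*I*n - 39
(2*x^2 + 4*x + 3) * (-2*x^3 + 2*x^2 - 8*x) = -4*x^5 - 4*x^4 - 14*x^3 - 26*x^2 - 24*x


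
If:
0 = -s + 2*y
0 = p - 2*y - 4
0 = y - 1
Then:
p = 6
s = 2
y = 1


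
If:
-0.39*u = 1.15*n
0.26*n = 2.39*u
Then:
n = 0.00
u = 0.00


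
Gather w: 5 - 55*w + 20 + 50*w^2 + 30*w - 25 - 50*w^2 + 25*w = 0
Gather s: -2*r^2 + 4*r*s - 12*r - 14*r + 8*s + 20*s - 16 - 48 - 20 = -2*r^2 - 26*r + s*(4*r + 28) - 84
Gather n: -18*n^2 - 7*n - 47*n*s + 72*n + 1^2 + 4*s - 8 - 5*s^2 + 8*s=-18*n^2 + n*(65 - 47*s) - 5*s^2 + 12*s - 7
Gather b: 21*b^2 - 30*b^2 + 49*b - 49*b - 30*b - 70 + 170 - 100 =-9*b^2 - 30*b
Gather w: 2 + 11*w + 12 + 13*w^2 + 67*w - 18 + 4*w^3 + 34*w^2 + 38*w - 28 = 4*w^3 + 47*w^2 + 116*w - 32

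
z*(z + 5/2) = z^2 + 5*z/2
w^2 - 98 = (w - 7*sqrt(2))*(w + 7*sqrt(2))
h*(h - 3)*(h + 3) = h^3 - 9*h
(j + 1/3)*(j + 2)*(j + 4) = j^3 + 19*j^2/3 + 10*j + 8/3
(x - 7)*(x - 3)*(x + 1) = x^3 - 9*x^2 + 11*x + 21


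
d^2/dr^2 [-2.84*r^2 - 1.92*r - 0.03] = -5.68000000000000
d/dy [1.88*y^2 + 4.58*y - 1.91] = 3.76*y + 4.58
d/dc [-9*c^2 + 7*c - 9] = 7 - 18*c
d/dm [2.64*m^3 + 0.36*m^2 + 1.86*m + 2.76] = 7.92*m^2 + 0.72*m + 1.86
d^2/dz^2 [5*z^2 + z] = 10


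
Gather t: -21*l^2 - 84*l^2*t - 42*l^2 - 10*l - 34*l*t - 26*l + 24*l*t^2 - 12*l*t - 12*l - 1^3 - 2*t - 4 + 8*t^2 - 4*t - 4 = -63*l^2 - 48*l + t^2*(24*l + 8) + t*(-84*l^2 - 46*l - 6) - 9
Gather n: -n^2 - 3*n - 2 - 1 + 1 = -n^2 - 3*n - 2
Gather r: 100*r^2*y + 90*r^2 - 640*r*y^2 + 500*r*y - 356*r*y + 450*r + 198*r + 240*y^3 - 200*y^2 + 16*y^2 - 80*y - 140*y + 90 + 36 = r^2*(100*y + 90) + r*(-640*y^2 + 144*y + 648) + 240*y^3 - 184*y^2 - 220*y + 126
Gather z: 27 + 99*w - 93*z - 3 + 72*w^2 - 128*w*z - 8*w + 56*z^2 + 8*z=72*w^2 + 91*w + 56*z^2 + z*(-128*w - 85) + 24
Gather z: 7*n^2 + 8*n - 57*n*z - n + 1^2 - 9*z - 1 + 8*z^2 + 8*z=7*n^2 + 7*n + 8*z^2 + z*(-57*n - 1)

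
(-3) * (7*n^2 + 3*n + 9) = -21*n^2 - 9*n - 27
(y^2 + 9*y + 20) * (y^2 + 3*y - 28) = y^4 + 12*y^3 + 19*y^2 - 192*y - 560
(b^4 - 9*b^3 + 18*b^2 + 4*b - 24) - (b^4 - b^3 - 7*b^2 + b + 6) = -8*b^3 + 25*b^2 + 3*b - 30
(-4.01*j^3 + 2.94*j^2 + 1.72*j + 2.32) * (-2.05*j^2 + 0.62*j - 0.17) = 8.2205*j^5 - 8.5132*j^4 - 1.0215*j^3 - 4.1894*j^2 + 1.146*j - 0.3944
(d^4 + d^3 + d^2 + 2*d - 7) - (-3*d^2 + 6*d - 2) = d^4 + d^3 + 4*d^2 - 4*d - 5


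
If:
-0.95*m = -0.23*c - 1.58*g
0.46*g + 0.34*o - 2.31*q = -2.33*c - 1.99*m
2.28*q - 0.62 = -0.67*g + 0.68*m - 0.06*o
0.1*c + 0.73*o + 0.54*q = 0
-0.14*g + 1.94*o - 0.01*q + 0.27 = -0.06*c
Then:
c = 7.72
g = -5.90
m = -7.94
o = -0.81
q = -0.34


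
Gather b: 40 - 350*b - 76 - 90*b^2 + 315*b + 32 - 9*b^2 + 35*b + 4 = -99*b^2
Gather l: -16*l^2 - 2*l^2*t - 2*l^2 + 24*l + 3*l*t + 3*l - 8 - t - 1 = l^2*(-2*t - 18) + l*(3*t + 27) - t - 9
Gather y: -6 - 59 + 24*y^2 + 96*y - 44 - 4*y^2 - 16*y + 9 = 20*y^2 + 80*y - 100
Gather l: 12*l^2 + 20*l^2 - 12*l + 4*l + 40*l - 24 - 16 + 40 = 32*l^2 + 32*l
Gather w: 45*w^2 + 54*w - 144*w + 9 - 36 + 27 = 45*w^2 - 90*w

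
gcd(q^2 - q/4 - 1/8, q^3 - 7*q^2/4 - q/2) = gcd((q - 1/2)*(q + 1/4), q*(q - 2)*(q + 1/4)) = q + 1/4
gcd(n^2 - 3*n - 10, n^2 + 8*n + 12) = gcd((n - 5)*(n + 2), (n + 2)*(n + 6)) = n + 2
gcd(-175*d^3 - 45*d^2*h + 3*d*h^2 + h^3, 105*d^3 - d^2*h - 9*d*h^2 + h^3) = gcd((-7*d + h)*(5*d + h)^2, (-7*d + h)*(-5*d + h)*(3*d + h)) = 7*d - h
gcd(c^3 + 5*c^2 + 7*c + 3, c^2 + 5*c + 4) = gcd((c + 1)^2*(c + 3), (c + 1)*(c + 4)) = c + 1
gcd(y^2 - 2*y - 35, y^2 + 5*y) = y + 5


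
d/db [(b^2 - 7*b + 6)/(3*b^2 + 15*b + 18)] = 4*(b^2 - 6)/(b^4 + 10*b^3 + 37*b^2 + 60*b + 36)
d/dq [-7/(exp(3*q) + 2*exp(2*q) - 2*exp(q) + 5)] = (21*exp(2*q) + 28*exp(q) - 14)*exp(q)/(exp(3*q) + 2*exp(2*q) - 2*exp(q) + 5)^2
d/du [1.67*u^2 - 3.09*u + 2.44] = 3.34*u - 3.09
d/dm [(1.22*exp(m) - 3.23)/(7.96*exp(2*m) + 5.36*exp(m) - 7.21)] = (-9.7112*exp(2*m) + 51.4216*exp(m) + 8.5166)*exp(m)/(63.3616*exp(4*m) + 85.3312*exp(3*m) - 86.0536*exp(2*m) - 77.2912*exp(m) + 51.9841)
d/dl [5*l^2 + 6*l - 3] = 10*l + 6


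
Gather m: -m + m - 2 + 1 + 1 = 0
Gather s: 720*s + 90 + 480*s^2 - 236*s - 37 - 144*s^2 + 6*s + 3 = 336*s^2 + 490*s + 56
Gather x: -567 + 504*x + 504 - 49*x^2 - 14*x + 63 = -49*x^2 + 490*x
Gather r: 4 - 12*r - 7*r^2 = -7*r^2 - 12*r + 4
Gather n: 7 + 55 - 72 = -10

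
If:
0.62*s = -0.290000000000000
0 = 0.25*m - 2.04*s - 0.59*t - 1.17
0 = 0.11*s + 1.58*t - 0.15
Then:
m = 1.16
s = -0.47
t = 0.13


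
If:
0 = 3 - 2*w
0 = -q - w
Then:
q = -3/2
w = 3/2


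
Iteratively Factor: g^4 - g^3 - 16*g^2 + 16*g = (g - 1)*(g^3 - 16*g) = (g - 4)*(g - 1)*(g^2 + 4*g) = g*(g - 4)*(g - 1)*(g + 4)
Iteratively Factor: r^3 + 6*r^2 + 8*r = (r + 4)*(r^2 + 2*r) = (r + 2)*(r + 4)*(r)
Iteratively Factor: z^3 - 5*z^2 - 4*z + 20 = (z - 5)*(z^2 - 4) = (z - 5)*(z + 2)*(z - 2)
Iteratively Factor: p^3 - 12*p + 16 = (p - 2)*(p^2 + 2*p - 8) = (p - 2)^2*(p + 4)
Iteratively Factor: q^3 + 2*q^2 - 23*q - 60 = (q + 3)*(q^2 - q - 20) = (q + 3)*(q + 4)*(q - 5)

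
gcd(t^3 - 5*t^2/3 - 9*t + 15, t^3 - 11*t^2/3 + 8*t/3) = 1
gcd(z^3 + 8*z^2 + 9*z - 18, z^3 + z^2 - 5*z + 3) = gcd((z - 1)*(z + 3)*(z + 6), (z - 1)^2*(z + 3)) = z^2 + 2*z - 3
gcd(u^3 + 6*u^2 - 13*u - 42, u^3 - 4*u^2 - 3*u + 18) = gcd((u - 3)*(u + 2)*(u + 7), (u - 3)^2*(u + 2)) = u^2 - u - 6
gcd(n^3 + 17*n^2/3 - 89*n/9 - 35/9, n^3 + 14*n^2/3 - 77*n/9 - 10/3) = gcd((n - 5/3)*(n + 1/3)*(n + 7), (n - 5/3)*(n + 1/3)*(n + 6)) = n^2 - 4*n/3 - 5/9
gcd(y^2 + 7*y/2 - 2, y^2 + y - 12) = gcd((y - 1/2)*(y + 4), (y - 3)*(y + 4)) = y + 4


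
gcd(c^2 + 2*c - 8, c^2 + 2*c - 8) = c^2 + 2*c - 8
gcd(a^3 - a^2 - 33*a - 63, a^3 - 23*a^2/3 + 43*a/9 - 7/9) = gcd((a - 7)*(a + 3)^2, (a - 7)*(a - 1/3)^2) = a - 7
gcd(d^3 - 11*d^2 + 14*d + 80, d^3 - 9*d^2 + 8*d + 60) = d^2 - 3*d - 10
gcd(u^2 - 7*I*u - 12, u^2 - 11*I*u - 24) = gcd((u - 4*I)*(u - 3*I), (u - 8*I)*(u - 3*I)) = u - 3*I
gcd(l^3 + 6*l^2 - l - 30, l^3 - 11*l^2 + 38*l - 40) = l - 2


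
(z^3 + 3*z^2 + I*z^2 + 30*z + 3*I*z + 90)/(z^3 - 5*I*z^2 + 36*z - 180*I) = (z + 3)/(z - 6*I)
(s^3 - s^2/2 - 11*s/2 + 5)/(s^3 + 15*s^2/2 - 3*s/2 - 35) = (s - 1)/(s + 7)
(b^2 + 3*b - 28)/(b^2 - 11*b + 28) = (b + 7)/(b - 7)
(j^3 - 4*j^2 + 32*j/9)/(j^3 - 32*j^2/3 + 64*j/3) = (j - 4/3)/(j - 8)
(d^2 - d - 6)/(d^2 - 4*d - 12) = (d - 3)/(d - 6)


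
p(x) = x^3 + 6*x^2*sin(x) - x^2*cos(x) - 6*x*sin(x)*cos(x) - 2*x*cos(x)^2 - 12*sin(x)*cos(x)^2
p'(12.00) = 933.94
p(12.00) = 1162.98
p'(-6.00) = 328.52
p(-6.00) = -172.58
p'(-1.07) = 25.97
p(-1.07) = -7.58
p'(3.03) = -25.01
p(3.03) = 37.78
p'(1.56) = 38.20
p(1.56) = 18.27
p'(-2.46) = -6.77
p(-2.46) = -18.32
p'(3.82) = -59.61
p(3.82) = 0.89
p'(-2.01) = -2.62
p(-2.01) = -21.01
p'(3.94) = -57.91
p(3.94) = -6.18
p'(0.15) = -14.51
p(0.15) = -2.18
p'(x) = x^2*sin(x) + 6*x^2*cos(x) + 3*x^2 + 6*x*sin(x)^2 + 4*x*sin(x)*cos(x) + 12*x*sin(x) - 6*x*cos(x)^2 - 2*x*cos(x) + 24*sin(x)^2*cos(x) - 6*sin(x)*cos(x) - 12*cos(x)^3 - 2*cos(x)^2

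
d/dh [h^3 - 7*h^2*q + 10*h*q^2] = 3*h^2 - 14*h*q + 10*q^2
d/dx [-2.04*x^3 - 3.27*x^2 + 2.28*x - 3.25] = -6.12*x^2 - 6.54*x + 2.28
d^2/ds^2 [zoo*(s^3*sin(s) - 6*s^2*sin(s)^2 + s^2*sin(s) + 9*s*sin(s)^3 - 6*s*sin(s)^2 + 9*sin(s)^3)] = zoo*s^3*sin(s) + zoo*s^2*sin(s + pi/4) + zoo*s^2 + zoo*s*sin(s) + zoo*s*sin(2*s) + zoo*s*cos(s) + zoo*s + zoo*sin(s) + zoo*cos(s) + zoo*cos(3*s) + zoo*cos(2*s + pi/4) + zoo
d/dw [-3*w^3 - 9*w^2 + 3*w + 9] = -9*w^2 - 18*w + 3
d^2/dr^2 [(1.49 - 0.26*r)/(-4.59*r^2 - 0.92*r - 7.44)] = ((13.1998 - 7.1604*r)*(4.59*r^2 + 0.92*r + 7.44) + (0.26*r - 1.49)*(9.18*r + 0.92)*(18.36*r + 1.84))/(4.59*r^2 + 0.92*r + 7.44)^3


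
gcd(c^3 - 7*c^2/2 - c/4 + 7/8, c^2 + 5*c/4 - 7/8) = c - 1/2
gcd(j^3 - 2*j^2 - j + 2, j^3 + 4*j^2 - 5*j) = j - 1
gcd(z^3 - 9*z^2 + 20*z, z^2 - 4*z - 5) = z - 5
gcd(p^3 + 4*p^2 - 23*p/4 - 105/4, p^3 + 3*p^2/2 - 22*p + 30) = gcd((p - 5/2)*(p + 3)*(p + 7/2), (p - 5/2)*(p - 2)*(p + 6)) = p - 5/2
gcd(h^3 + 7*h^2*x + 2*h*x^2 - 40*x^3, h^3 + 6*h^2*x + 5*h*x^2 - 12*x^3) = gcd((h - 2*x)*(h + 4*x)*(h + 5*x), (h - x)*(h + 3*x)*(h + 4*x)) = h + 4*x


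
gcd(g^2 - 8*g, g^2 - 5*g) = g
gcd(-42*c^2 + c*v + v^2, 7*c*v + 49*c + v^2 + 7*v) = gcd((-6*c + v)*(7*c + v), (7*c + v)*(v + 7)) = 7*c + v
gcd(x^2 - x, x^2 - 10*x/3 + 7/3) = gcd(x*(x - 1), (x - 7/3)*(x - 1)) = x - 1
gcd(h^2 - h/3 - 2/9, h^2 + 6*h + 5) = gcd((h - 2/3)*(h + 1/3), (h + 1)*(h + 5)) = 1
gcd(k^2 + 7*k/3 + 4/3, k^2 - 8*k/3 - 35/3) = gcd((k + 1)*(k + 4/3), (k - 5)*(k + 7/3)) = 1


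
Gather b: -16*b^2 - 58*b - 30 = -16*b^2 - 58*b - 30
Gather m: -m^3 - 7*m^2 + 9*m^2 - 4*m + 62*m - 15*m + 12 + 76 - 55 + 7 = -m^3 + 2*m^2 + 43*m + 40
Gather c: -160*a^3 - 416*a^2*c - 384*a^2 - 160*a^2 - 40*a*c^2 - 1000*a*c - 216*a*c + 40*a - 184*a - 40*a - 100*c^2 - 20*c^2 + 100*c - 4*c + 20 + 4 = -160*a^3 - 544*a^2 - 184*a + c^2*(-40*a - 120) + c*(-416*a^2 - 1216*a + 96) + 24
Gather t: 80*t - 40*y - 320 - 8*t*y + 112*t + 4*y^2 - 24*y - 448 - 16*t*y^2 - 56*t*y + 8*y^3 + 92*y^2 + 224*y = t*(-16*y^2 - 64*y + 192) + 8*y^3 + 96*y^2 + 160*y - 768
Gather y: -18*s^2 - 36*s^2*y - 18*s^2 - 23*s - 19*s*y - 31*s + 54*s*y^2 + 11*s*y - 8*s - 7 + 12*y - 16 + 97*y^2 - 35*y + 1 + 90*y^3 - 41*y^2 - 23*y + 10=-36*s^2 - 62*s + 90*y^3 + y^2*(54*s + 56) + y*(-36*s^2 - 8*s - 46) - 12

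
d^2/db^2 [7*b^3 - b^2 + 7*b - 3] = 42*b - 2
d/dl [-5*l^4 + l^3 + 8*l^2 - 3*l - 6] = -20*l^3 + 3*l^2 + 16*l - 3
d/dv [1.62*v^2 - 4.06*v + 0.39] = 3.24*v - 4.06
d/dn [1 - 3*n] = -3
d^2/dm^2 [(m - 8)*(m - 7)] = 2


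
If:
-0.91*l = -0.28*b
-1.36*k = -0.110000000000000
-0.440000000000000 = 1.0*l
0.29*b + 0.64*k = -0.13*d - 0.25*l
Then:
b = -1.43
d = 3.64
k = 0.08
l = -0.44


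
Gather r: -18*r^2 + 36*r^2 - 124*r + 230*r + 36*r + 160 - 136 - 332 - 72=18*r^2 + 142*r - 380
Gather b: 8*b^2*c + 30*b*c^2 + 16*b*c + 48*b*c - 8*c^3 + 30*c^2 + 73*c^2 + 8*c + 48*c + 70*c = 8*b^2*c + b*(30*c^2 + 64*c) - 8*c^3 + 103*c^2 + 126*c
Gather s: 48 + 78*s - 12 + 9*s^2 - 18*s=9*s^2 + 60*s + 36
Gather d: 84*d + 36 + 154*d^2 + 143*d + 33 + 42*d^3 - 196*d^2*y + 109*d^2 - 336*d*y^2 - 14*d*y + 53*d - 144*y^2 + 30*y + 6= 42*d^3 + d^2*(263 - 196*y) + d*(-336*y^2 - 14*y + 280) - 144*y^2 + 30*y + 75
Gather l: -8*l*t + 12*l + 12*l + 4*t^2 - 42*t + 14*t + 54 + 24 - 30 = l*(24 - 8*t) + 4*t^2 - 28*t + 48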